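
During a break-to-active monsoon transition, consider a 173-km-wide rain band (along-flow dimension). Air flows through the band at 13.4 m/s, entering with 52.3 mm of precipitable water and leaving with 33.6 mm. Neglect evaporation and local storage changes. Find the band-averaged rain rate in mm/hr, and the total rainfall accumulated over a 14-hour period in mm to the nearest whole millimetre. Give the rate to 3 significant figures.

Column moisture flux per unit crosswind length is F = V × PW.
Inflow: F_in = 13.4 × 52.3 = 700.82 mm·m/s
Outflow: F_out = 13.4 × 33.6 = 450.24 mm·m/s
Steady-state rate R = (F_in − F_out)/L = (700.82 − 450.24) / 173000 m = 1.448e-03 mm/s.
R = 1.448e-03 × 3600 = 5.21 mm/hr.
Over 14 h: total = 5.21 × 14 = 72.94 ≈ 73 mm.

R ≈ 5.21 mm/hr; total ≈ 73 mm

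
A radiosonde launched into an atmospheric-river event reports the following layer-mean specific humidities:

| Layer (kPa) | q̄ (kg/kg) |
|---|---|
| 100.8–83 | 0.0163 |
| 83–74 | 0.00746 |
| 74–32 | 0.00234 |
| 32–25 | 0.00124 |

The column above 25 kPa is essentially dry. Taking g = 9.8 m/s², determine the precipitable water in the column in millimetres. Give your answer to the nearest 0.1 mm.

PW ≈ 47.4 mm

Precipitable water is the column-integrated vapour mass per unit area: PW = (1/g) Σ q̄ Δp, with q in kg/kg and Δp in Pa (1 kg/m² of water = 1 mm).
Layer 100.8–83 kPa: Δp = 178 hPa = 17800 Pa, q̄ = 0.0163 kg/kg → 0.0163 × 17800 / 9.8 = 29.61 mm
Layer 83–74 kPa: Δp = 90 hPa = 9000 Pa, q̄ = 0.00746 kg/kg → 0.00746 × 9000 / 9.8 = 6.85 mm
Layer 74–32 kPa: Δp = 420 hPa = 42000 Pa, q̄ = 0.00234 kg/kg → 0.00234 × 42000 / 9.8 = 10.03 mm
Layer 32–25 kPa: Δp = 70 hPa = 7000 Pa, q̄ = 0.00124 kg/kg → 0.00124 × 7000 / 9.8 = 0.89 mm
PW = 29.61 + 6.85 + 10.03 + 0.89 = 47.38 ≈ 47.4 mm.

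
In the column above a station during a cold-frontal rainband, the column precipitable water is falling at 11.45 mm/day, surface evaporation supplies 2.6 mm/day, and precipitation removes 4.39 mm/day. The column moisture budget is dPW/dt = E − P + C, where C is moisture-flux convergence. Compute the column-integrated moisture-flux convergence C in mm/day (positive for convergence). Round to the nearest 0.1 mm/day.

dPW/dt = -11.45 mm/day.
C = dPW/dt − E + P = (-11.45) − 2.6 + 4.39 = -9.7 mm/day.

C ≈ -9.7 mm/day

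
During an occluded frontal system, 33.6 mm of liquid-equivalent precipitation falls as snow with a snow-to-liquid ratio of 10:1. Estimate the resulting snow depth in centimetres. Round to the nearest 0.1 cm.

Snow depth = liquid × ratio = 33.6 mm × 10 = 336 mm = 33.6 cm.

snow depth ≈ 33.6 cm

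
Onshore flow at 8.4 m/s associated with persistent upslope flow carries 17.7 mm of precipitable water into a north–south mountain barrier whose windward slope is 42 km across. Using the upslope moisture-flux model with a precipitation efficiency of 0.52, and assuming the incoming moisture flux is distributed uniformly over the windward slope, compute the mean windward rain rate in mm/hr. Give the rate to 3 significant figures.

Incoming column moisture flux per unit ridge length: F = V × PW = 8.4 × 17.7 = 148.68 mm·m/s.
Spread over the 42 km slope with efficiency ε = 0.52: R = ε·F/W = 0.52 × 148.68 / 42000 m = 1.841e-03 mm/s.
R = 1.841e-03 × 3600 = 6.63 mm/hr.

R ≈ 6.63 mm/hr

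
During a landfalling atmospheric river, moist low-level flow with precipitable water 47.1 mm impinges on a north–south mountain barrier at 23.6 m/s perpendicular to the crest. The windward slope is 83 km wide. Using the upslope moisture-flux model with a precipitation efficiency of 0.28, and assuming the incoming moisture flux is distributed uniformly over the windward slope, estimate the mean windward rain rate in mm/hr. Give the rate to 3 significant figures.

R ≈ 13.5 mm/hr

Incoming column moisture flux per unit ridge length: F = V × PW = 23.6 × 47.1 = 1111.56 mm·m/s.
Spread over the 83 km slope with efficiency ε = 0.28: R = ε·F/W = 0.28 × 1111.56 / 83000 m = 3.750e-03 mm/s.
R = 3.750e-03 × 3600 = 13.5 mm/hr.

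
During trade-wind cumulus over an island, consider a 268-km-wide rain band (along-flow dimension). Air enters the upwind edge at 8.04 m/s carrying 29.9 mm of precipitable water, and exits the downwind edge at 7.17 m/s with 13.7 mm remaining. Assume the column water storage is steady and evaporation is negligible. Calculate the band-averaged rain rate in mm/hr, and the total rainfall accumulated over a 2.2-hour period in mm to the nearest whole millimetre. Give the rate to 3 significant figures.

R ≈ 1.91 mm/hr; total ≈ 4 mm

Column moisture flux per unit crosswind length is F = V × PW.
Inflow: F_in = 8.04 × 29.9 = 240.396 mm·m/s
Outflow: F_out = 7.17 × 13.7 = 98.229 mm·m/s
Steady-state rate R = (F_in − F_out)/L = (240.396 − 98.229) / 268000 m = 5.305e-04 mm/s.
R = 5.305e-04 × 3600 = 1.91 mm/hr.
Over 2.2 h: total = 1.91 × 2.2 = 4.202 ≈ 4 mm.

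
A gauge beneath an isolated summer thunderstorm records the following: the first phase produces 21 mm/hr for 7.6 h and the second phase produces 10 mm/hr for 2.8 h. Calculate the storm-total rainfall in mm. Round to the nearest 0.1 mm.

Total = Σ Rᵢ Δtᵢ = 21 × 7.6 + 10 × 2.8
      = 159.6 + 28 = 187.6 mm.

total ≈ 187.6 mm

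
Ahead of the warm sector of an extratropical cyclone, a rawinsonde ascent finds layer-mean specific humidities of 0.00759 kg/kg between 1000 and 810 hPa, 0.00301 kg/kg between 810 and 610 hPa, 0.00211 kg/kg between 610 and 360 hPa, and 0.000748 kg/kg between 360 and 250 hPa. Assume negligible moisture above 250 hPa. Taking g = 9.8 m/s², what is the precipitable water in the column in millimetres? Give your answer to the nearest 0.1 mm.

PW ≈ 27.1 mm

Precipitable water is the column-integrated vapour mass per unit area: PW = (1/g) Σ q̄ Δp, with q in kg/kg and Δp in Pa (1 kg/m² of water = 1 mm).
Layer 1000–810 hPa: Δp = 190 hPa = 19000 Pa, q̄ = 0.00759 kg/kg → 0.00759 × 19000 / 9.8 = 14.72 mm
Layer 810–610 hPa: Δp = 200 hPa = 20000 Pa, q̄ = 0.00301 kg/kg → 0.00301 × 20000 / 9.8 = 6.14 mm
Layer 610–360 hPa: Δp = 250 hPa = 25000 Pa, q̄ = 0.00211 kg/kg → 0.00211 × 25000 / 9.8 = 5.38 mm
Layer 360–250 hPa: Δp = 110 hPa = 11000 Pa, q̄ = 0.000748 kg/kg → 0.000748 × 11000 / 9.8 = 0.84 mm
PW = 14.72 + 6.14 + 5.38 + 0.84 = 27.08 ≈ 27.1 mm.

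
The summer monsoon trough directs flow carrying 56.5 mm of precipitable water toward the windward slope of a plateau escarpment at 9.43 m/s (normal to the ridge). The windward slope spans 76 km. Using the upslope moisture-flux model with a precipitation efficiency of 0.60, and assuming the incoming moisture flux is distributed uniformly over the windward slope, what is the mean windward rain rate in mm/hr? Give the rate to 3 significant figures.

R ≈ 15.1 mm/hr

Incoming column moisture flux per unit ridge length: F = V × PW = 9.43 × 56.5 = 532.795 mm·m/s.
Spread over the 76 km slope with efficiency ε = 0.60: R = ε·F/W = 0.60 × 532.795 / 76000 m = 4.206e-03 mm/s.
R = 4.206e-03 × 3600 = 15.1 mm/hr.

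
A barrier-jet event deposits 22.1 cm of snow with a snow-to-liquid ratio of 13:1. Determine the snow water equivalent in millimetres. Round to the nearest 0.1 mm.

SWE ≈ 17.0 mm

SWE = snow depth / ratio = 22.1 cm / 13 = 1.700 cm = 17.0 mm.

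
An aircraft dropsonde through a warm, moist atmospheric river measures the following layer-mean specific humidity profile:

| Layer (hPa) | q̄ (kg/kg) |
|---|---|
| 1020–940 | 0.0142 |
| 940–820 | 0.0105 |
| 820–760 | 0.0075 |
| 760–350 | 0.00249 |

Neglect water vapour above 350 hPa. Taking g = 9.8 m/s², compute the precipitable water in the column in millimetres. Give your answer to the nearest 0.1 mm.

PW ≈ 39.5 mm

Precipitable water is the column-integrated vapour mass per unit area: PW = (1/g) Σ q̄ Δp, with q in kg/kg and Δp in Pa (1 kg/m² of water = 1 mm).
Layer 1020–940 hPa: Δp = 80 hPa = 8000 Pa, q̄ = 0.0142 kg/kg → 0.0142 × 8000 / 9.8 = 11.59 mm
Layer 940–820 hPa: Δp = 120 hPa = 12000 Pa, q̄ = 0.0105 kg/kg → 0.0105 × 12000 / 9.8 = 12.86 mm
Layer 820–760 hPa: Δp = 60 hPa = 6000 Pa, q̄ = 0.0075 kg/kg → 0.0075 × 6000 / 9.8 = 4.59 mm
Layer 760–350 hPa: Δp = 410 hPa = 41000 Pa, q̄ = 0.00249 kg/kg → 0.00249 × 41000 / 9.8 = 10.42 mm
PW = 11.59 + 12.86 + 4.59 + 10.42 = 39.46 ≈ 39.5 mm.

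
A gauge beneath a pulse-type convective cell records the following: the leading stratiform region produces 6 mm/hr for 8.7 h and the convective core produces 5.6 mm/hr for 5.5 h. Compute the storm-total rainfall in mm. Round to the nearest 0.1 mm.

total ≈ 83.0 mm

Total = Σ Rᵢ Δtᵢ = 6 × 8.7 + 5.6 × 5.5
      = 52.2 + 30.8 = 83.0 mm.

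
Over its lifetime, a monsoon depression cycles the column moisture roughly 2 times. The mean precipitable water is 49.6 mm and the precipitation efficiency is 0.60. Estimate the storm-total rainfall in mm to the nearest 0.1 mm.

rainfall ≈ 59.5 mm

Each cycle deposits ε × PW = 0.60 × 49.6 = 29.76 mm.
Over 2 cycles: 2 × 29.76 = 59.5 mm.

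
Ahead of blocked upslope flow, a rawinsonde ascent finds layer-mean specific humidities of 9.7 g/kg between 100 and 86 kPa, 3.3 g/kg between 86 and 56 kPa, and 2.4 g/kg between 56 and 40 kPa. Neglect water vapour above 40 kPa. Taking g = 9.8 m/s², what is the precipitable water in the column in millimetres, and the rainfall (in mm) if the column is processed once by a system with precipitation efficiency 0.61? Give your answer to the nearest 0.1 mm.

PW ≈ 27.9 mm; rainfall ≈ 17.0 mm

Precipitable water is the column-integrated vapour mass per unit area: PW = (1/g) Σ q̄ Δp, with q in kg/kg and Δp in Pa (1 kg/m² of water = 1 mm).
Layer 100–86 kPa: Δp = 140 hPa = 14000 Pa, q̄ = 0.0097 kg/kg → 0.0097 × 14000 / 9.8 = 13.86 mm
Layer 86–56 kPa: Δp = 300 hPa = 30000 Pa, q̄ = 0.0033 kg/kg → 0.0033 × 30000 / 9.8 = 10.10 mm
Layer 56–40 kPa: Δp = 160 hPa = 16000 Pa, q̄ = 0.0024 kg/kg → 0.0024 × 16000 / 9.8 = 3.92 mm
PW = 13.86 + 10.10 + 3.92 = 27.88 ≈ 27.9 mm.
Rainfall = ε × PW = 0.61 × 27.9 = 17.0 mm.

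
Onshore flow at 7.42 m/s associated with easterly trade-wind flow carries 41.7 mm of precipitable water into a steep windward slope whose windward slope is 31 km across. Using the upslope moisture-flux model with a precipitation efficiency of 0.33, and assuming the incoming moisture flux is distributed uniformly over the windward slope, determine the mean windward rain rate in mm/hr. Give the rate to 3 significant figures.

Incoming column moisture flux per unit ridge length: F = V × PW = 7.42 × 41.7 = 309.414 mm·m/s.
Spread over the 31 km slope with efficiency ε = 0.33: R = ε·F/W = 0.33 × 309.414 / 31000 m = 3.294e-03 mm/s.
R = 3.294e-03 × 3600 = 11.9 mm/hr.

R ≈ 11.9 mm/hr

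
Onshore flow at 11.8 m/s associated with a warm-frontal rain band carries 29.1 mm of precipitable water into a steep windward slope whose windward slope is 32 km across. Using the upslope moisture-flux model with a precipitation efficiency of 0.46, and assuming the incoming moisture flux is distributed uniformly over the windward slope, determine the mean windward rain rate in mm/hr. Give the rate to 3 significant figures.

Incoming column moisture flux per unit ridge length: F = V × PW = 11.8 × 29.1 = 343.38 mm·m/s.
Spread over the 32 km slope with efficiency ε = 0.46: R = ε·F/W = 0.46 × 343.38 / 32000 m = 4.936e-03 mm/s.
R = 4.936e-03 × 3600 = 17.8 mm/hr.

R ≈ 17.8 mm/hr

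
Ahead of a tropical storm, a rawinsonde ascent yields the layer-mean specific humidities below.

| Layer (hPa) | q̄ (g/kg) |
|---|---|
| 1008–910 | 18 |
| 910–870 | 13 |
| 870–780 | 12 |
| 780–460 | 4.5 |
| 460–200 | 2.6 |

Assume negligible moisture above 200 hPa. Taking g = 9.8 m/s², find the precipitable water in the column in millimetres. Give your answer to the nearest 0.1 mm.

PW ≈ 55.9 mm

Precipitable water is the column-integrated vapour mass per unit area: PW = (1/g) Σ q̄ Δp, with q in kg/kg and Δp in Pa (1 kg/m² of water = 1 mm).
Layer 1008–910 hPa: Δp = 98 hPa = 9800 Pa, q̄ = 0.018 kg/kg → 0.018 × 9800 / 9.8 = 18.00 mm
Layer 910–870 hPa: Δp = 40 hPa = 4000 Pa, q̄ = 0.013 kg/kg → 0.013 × 4000 / 9.8 = 5.31 mm
Layer 870–780 hPa: Δp = 90 hPa = 9000 Pa, q̄ = 0.012 kg/kg → 0.012 × 9000 / 9.8 = 11.02 mm
Layer 780–460 hPa: Δp = 320 hPa = 32000 Pa, q̄ = 0.0045 kg/kg → 0.0045 × 32000 / 9.8 = 14.69 mm
Layer 460–200 hPa: Δp = 260 hPa = 26000 Pa, q̄ = 0.0026 kg/kg → 0.0026 × 26000 / 9.8 = 6.90 mm
PW = 18.00 + 5.31 + 11.02 + 14.69 + 6.90 = 55.92 ≈ 55.9 mm.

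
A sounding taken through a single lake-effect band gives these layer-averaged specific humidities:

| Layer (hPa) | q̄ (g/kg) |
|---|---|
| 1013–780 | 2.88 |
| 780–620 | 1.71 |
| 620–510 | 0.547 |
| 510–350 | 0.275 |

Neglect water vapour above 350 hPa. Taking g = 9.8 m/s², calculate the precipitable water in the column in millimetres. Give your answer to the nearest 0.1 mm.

PW ≈ 10.7 mm

Precipitable water is the column-integrated vapour mass per unit area: PW = (1/g) Σ q̄ Δp, with q in kg/kg and Δp in Pa (1 kg/m² of water = 1 mm).
Layer 1013–780 hPa: Δp = 233 hPa = 23300 Pa, q̄ = 0.00288 kg/kg → 0.00288 × 23300 / 9.8 = 6.85 mm
Layer 780–620 hPa: Δp = 160 hPa = 16000 Pa, q̄ = 0.00171 kg/kg → 0.00171 × 16000 / 9.8 = 2.79 mm
Layer 620–510 hPa: Δp = 110 hPa = 11000 Pa, q̄ = 0.000547 kg/kg → 0.000547 × 11000 / 9.8 = 0.61 mm
Layer 510–350 hPa: Δp = 160 hPa = 16000 Pa, q̄ = 0.000275 kg/kg → 0.000275 × 16000 / 9.8 = 0.45 mm
PW = 6.85 + 2.79 + 0.61 + 0.45 = 10.70 ≈ 10.7 mm.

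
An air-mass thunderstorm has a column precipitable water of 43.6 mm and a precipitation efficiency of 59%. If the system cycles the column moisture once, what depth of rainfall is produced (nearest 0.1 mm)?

Rainfall = ε × PW = 0.59 × 43.6 = 25.7 mm.

rainfall ≈ 25.7 mm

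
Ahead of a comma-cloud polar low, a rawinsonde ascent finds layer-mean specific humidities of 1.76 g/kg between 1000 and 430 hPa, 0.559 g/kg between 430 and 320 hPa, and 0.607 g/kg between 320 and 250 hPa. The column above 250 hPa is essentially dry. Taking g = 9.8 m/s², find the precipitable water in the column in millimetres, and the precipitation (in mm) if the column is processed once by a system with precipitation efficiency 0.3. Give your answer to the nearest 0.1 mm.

Precipitable water is the column-integrated vapour mass per unit area: PW = (1/g) Σ q̄ Δp, with q in kg/kg and Δp in Pa (1 kg/m² of water = 1 mm).
Layer 1000–430 hPa: Δp = 570 hPa = 57000 Pa, q̄ = 0.00176 kg/kg → 0.00176 × 57000 / 9.8 = 10.24 mm
Layer 430–320 hPa: Δp = 110 hPa = 11000 Pa, q̄ = 0.000559 kg/kg → 0.000559 × 11000 / 9.8 = 0.63 mm
Layer 320–250 hPa: Δp = 70 hPa = 7000 Pa, q̄ = 0.000607 kg/kg → 0.000607 × 7000 / 9.8 = 0.43 mm
PW = 10.24 + 0.63 + 0.43 = 11.30 ≈ 11.3 mm.
Precipitation = ε × PW = 0.3 × 11.3 = 3.4 mm.

PW ≈ 11.3 mm; precipitation ≈ 3.4 mm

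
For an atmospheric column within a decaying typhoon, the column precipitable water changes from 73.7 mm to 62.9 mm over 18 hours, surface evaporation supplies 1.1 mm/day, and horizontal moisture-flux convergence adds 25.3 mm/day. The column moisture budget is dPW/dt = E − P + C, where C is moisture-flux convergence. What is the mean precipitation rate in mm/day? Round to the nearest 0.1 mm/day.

dPW/dt = (62.9 − 73.7) mm / (18/24 day) = -14.400 mm/day.
P = E + C − dPW/dt = 1.1 + (25.3) − (-14.400) = 40.8 mm/day.

P ≈ 40.8 mm/day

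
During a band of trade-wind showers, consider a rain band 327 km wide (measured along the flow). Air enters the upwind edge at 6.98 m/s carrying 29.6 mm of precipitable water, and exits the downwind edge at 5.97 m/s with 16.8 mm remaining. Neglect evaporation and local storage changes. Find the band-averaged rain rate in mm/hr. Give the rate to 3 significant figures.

Column moisture flux per unit crosswind length is F = V × PW.
Inflow: F_in = 6.98 × 29.6 = 206.608 mm·m/s
Outflow: F_out = 5.97 × 16.8 = 100.296 mm·m/s
Steady-state rate R = (F_in − F_out)/L = (206.608 − 100.296) / 327000 m = 3.251e-04 mm/s.
R = 3.251e-04 × 3600 = 1.17 mm/hr.

R ≈ 1.17 mm/hr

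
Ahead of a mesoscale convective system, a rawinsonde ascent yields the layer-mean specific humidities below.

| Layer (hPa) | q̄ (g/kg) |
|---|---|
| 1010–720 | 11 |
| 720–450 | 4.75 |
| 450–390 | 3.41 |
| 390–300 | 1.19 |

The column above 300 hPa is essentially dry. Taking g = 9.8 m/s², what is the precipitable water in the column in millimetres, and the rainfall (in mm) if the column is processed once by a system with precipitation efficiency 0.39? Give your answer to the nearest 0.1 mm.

Precipitable water is the column-integrated vapour mass per unit area: PW = (1/g) Σ q̄ Δp, with q in kg/kg and Δp in Pa (1 kg/m² of water = 1 mm).
Layer 1010–720 hPa: Δp = 290 hPa = 29000 Pa, q̄ = 0.011 kg/kg → 0.011 × 29000 / 9.8 = 32.55 mm
Layer 720–450 hPa: Δp = 270 hPa = 27000 Pa, q̄ = 0.00475 kg/kg → 0.00475 × 27000 / 9.8 = 13.09 mm
Layer 450–390 hPa: Δp = 60 hPa = 6000 Pa, q̄ = 0.00341 kg/kg → 0.00341 × 6000 / 9.8 = 2.09 mm
Layer 390–300 hPa: Δp = 90 hPa = 9000 Pa, q̄ = 0.00119 kg/kg → 0.00119 × 9000 / 9.8 = 1.09 mm
PW = 32.55 + 13.09 + 2.09 + 1.09 = 48.82 ≈ 48.8 mm.
Rainfall = ε × PW = 0.39 × 48.8 = 19.0 mm.

PW ≈ 48.8 mm; rainfall ≈ 19.0 mm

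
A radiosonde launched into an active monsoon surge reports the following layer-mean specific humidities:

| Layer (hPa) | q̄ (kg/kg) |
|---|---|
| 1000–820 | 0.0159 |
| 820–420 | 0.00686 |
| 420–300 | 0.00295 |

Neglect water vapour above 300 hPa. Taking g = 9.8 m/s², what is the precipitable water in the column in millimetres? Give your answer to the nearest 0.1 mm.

PW ≈ 60.8 mm

Precipitable water is the column-integrated vapour mass per unit area: PW = (1/g) Σ q̄ Δp, with q in kg/kg and Δp in Pa (1 kg/m² of water = 1 mm).
Layer 1000–820 hPa: Δp = 180 hPa = 18000 Pa, q̄ = 0.0159 kg/kg → 0.0159 × 18000 / 9.8 = 29.20 mm
Layer 820–420 hPa: Δp = 400 hPa = 40000 Pa, q̄ = 0.00686 kg/kg → 0.00686 × 40000 / 9.8 = 28.00 mm
Layer 420–300 hPa: Δp = 120 hPa = 12000 Pa, q̄ = 0.00295 kg/kg → 0.00295 × 12000 / 9.8 = 3.61 mm
PW = 29.20 + 28.00 + 3.61 = 60.81 ≈ 60.8 mm.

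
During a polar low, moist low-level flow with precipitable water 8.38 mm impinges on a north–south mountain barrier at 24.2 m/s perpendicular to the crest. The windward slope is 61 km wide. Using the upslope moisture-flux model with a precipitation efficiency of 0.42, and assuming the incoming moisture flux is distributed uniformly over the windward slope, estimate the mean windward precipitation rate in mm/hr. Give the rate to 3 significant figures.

R ≈ 5.03 mm/hr

Incoming column moisture flux per unit ridge length: F = V × PW = 24.2 × 8.38 = 202.796 mm·m/s.
Spread over the 61 km slope with efficiency ε = 0.42: R = ε·F/W = 0.42 × 202.796 / 61000 m = 1.396e-03 mm/s.
R = 1.396e-03 × 3600 = 5.03 mm/hr.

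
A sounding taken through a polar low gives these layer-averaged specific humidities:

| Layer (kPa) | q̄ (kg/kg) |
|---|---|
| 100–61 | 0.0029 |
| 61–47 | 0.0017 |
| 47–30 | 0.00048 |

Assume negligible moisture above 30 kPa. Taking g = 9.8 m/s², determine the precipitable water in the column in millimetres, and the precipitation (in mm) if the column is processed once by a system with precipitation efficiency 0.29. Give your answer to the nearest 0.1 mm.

Precipitable water is the column-integrated vapour mass per unit area: PW = (1/g) Σ q̄ Δp, with q in kg/kg and Δp in Pa (1 kg/m² of water = 1 mm).
Layer 100–61 kPa: Δp = 390 hPa = 39000 Pa, q̄ = 0.0029 kg/kg → 0.0029 × 39000 / 9.8 = 11.54 mm
Layer 61–47 kPa: Δp = 140 hPa = 14000 Pa, q̄ = 0.0017 kg/kg → 0.0017 × 14000 / 9.8 = 2.43 mm
Layer 47–30 kPa: Δp = 170 hPa = 17000 Pa, q̄ = 0.00048 kg/kg → 0.00048 × 17000 / 9.8 = 0.83 mm
PW = 11.54 + 2.43 + 0.83 = 14.80 ≈ 14.8 mm.
Precipitation = ε × PW = 0.29 × 14.8 = 4.3 mm.

PW ≈ 14.8 mm; precipitation ≈ 4.3 mm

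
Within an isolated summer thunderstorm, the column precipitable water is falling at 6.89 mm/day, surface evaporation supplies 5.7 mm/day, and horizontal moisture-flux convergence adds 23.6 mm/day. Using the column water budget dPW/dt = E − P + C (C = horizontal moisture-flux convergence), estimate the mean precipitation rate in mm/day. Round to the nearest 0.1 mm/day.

P ≈ 36.2 mm/day

dPW/dt = -6.89 mm/day.
P = E + C − dPW/dt = 5.7 + (23.6) − (-6.89) = 36.2 mm/day.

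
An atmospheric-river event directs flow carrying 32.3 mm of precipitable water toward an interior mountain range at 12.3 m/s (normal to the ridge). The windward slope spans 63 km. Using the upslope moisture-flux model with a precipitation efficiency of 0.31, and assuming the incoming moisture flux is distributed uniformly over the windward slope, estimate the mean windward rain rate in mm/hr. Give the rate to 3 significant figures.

R ≈ 7.04 mm/hr

Incoming column moisture flux per unit ridge length: F = V × PW = 12.3 × 32.3 = 397.29 mm·m/s.
Spread over the 63 km slope with efficiency ε = 0.31: R = ε·F/W = 0.31 × 397.29 / 63000 m = 1.955e-03 mm/s.
R = 1.955e-03 × 3600 = 7.04 mm/hr.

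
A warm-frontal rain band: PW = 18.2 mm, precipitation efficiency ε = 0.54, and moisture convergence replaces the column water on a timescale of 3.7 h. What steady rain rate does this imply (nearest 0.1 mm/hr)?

Each overturning extracts ε × PW = 0.54 × 18.2 = 9.828 mm.
Rate = ε·PW / τ = 9.828 / 3.7 h = 2.7 mm/hr.

R ≈ 2.7 mm/hr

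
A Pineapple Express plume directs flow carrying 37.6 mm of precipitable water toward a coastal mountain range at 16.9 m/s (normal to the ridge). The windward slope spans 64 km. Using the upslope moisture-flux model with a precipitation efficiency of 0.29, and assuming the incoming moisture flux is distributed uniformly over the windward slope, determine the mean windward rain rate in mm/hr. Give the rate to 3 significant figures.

Incoming column moisture flux per unit ridge length: F = V × PW = 16.9 × 37.6 = 635.44 mm·m/s.
Spread over the 64 km slope with efficiency ε = 0.29: R = ε·F/W = 0.29 × 635.44 / 64000 m = 2.879e-03 mm/s.
R = 2.879e-03 × 3600 = 10.4 mm/hr.

R ≈ 10.4 mm/hr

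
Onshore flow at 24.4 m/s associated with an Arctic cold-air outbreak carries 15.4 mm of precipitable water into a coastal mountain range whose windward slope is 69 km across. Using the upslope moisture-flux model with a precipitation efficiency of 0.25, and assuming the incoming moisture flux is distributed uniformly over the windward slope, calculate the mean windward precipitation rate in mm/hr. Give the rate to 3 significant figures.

Incoming column moisture flux per unit ridge length: F = V × PW = 24.4 × 15.4 = 375.76 mm·m/s.
Spread over the 69 km slope with efficiency ε = 0.25: R = ε·F/W = 0.25 × 375.76 / 69000 m = 1.361e-03 mm/s.
R = 1.361e-03 × 3600 = 4.90 mm/hr.

R ≈ 4.90 mm/hr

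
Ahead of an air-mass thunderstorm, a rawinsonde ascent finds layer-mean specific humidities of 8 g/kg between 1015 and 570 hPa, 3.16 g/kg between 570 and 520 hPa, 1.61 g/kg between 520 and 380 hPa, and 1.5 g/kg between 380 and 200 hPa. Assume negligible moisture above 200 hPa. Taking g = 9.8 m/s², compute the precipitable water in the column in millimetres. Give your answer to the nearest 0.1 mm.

PW ≈ 43.0 mm

Precipitable water is the column-integrated vapour mass per unit area: PW = (1/g) Σ q̄ Δp, with q in kg/kg and Δp in Pa (1 kg/m² of water = 1 mm).
Layer 1015–570 hPa: Δp = 445 hPa = 44500 Pa, q̄ = 0.008 kg/kg → 0.008 × 44500 / 9.8 = 36.33 mm
Layer 570–520 hPa: Δp = 50 hPa = 5000 Pa, q̄ = 0.00316 kg/kg → 0.00316 × 5000 / 9.8 = 1.61 mm
Layer 520–380 hPa: Δp = 140 hPa = 14000 Pa, q̄ = 0.00161 kg/kg → 0.00161 × 14000 / 9.8 = 2.30 mm
Layer 380–200 hPa: Δp = 180 hPa = 18000 Pa, q̄ = 0.0015 kg/kg → 0.0015 × 18000 / 9.8 = 2.76 mm
PW = 36.33 + 1.61 + 2.30 + 2.76 = 43.00 ≈ 43.0 mm.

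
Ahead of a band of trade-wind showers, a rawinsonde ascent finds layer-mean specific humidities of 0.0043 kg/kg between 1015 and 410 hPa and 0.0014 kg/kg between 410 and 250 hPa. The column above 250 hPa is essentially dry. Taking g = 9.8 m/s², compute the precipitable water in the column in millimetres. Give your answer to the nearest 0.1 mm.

Precipitable water is the column-integrated vapour mass per unit area: PW = (1/g) Σ q̄ Δp, with q in kg/kg and Δp in Pa (1 kg/m² of water = 1 mm).
Layer 1015–410 hPa: Δp = 605 hPa = 60500 Pa, q̄ = 0.0043 kg/kg → 0.0043 × 60500 / 9.8 = 26.55 mm
Layer 410–250 hPa: Δp = 160 hPa = 16000 Pa, q̄ = 0.0014 kg/kg → 0.0014 × 16000 / 9.8 = 2.29 mm
PW = 26.55 + 2.29 = 28.84 ≈ 28.8 mm.

PW ≈ 28.8 mm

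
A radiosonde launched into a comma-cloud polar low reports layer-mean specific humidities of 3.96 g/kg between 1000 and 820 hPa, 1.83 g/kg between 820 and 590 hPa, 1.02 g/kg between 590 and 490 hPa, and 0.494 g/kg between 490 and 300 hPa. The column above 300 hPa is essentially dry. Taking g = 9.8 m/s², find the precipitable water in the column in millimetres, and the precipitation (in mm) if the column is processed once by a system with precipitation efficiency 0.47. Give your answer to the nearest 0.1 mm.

PW ≈ 13.6 mm; precipitation ≈ 6.4 mm

Precipitable water is the column-integrated vapour mass per unit area: PW = (1/g) Σ q̄ Δp, with q in kg/kg and Δp in Pa (1 kg/m² of water = 1 mm).
Layer 1000–820 hPa: Δp = 180 hPa = 18000 Pa, q̄ = 0.00396 kg/kg → 0.00396 × 18000 / 9.8 = 7.27 mm
Layer 820–590 hPa: Δp = 230 hPa = 23000 Pa, q̄ = 0.00183 kg/kg → 0.00183 × 23000 / 9.8 = 4.29 mm
Layer 590–490 hPa: Δp = 100 hPa = 10000 Pa, q̄ = 0.00102 kg/kg → 0.00102 × 10000 / 9.8 = 1.04 mm
Layer 490–300 hPa: Δp = 190 hPa = 19000 Pa, q̄ = 0.000494 kg/kg → 0.000494 × 19000 / 9.8 = 0.96 mm
PW = 7.27 + 4.29 + 1.04 + 0.96 = 13.56 ≈ 13.6 mm.
Precipitation = ε × PW = 0.47 × 13.6 = 6.4 mm.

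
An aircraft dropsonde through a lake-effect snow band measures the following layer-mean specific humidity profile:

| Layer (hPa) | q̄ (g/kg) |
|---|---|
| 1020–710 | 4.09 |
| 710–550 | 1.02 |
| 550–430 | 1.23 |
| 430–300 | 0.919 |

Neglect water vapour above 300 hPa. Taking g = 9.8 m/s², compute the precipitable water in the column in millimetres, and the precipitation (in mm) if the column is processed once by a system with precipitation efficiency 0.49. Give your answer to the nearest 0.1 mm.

Precipitable water is the column-integrated vapour mass per unit area: PW = (1/g) Σ q̄ Δp, with q in kg/kg and Δp in Pa (1 kg/m² of water = 1 mm).
Layer 1020–710 hPa: Δp = 310 hPa = 31000 Pa, q̄ = 0.00409 kg/kg → 0.00409 × 31000 / 9.8 = 12.94 mm
Layer 710–550 hPa: Δp = 160 hPa = 16000 Pa, q̄ = 0.00102 kg/kg → 0.00102 × 16000 / 9.8 = 1.67 mm
Layer 550–430 hPa: Δp = 120 hPa = 12000 Pa, q̄ = 0.00123 kg/kg → 0.00123 × 12000 / 9.8 = 1.51 mm
Layer 430–300 hPa: Δp = 130 hPa = 13000 Pa, q̄ = 0.000919 kg/kg → 0.000919 × 13000 / 9.8 = 1.22 mm
PW = 12.94 + 1.67 + 1.51 + 1.22 = 17.34 ≈ 17.3 mm.
Precipitation = ε × PW = 0.49 × 17.3 = 8.5 mm.

PW ≈ 17.3 mm; precipitation ≈ 8.5 mm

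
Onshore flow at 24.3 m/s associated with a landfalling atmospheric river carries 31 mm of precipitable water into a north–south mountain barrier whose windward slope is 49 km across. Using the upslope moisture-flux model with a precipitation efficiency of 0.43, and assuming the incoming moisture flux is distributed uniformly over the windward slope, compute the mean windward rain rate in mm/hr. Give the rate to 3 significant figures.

Incoming column moisture flux per unit ridge length: F = V × PW = 24.3 × 31 = 753.3 mm·m/s.
Spread over the 49 km slope with efficiency ε = 0.43: R = ε·F/W = 0.43 × 753.3 / 49000 m = 6.611e-03 mm/s.
R = 6.611e-03 × 3600 = 23.8 mm/hr.

R ≈ 23.8 mm/hr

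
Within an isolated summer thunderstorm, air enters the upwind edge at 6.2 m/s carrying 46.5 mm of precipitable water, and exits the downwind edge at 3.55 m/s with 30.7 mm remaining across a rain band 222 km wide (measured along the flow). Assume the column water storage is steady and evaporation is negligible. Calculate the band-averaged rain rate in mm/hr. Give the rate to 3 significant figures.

R ≈ 2.91 mm/hr

Column moisture flux per unit crosswind length is F = V × PW.
Inflow: F_in = 6.2 × 46.5 = 288.3 mm·m/s
Outflow: F_out = 3.55 × 30.7 = 108.985 mm·m/s
Steady-state rate R = (F_in − F_out)/L = (288.3 − 108.985) / 222000 m = 8.077e-04 mm/s.
R = 8.077e-04 × 3600 = 2.91 mm/hr.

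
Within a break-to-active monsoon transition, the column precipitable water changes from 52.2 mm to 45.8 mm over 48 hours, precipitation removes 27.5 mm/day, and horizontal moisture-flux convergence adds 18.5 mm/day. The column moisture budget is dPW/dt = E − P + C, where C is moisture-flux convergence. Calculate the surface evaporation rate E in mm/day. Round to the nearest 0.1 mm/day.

dPW/dt = (45.8 − 52.2) mm / (48/24 day) = -3.200 mm/day.
E = dPW/dt + P − C = (-3.200) + 27.5 − (18.5) = 5.8 mm/day.

E ≈ 5.8 mm/day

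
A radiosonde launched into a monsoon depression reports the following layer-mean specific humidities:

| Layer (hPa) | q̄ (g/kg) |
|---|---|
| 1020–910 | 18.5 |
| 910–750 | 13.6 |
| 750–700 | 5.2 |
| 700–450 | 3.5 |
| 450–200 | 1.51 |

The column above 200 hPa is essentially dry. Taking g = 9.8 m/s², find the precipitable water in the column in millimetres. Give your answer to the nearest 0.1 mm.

PW ≈ 58.4 mm

Precipitable water is the column-integrated vapour mass per unit area: PW = (1/g) Σ q̄ Δp, with q in kg/kg and Δp in Pa (1 kg/m² of water = 1 mm).
Layer 1020–910 hPa: Δp = 110 hPa = 11000 Pa, q̄ = 0.0185 kg/kg → 0.0185 × 11000 / 9.8 = 20.77 mm
Layer 910–750 hPa: Δp = 160 hPa = 16000 Pa, q̄ = 0.0136 kg/kg → 0.0136 × 16000 / 9.8 = 22.20 mm
Layer 750–700 hPa: Δp = 50 hPa = 5000 Pa, q̄ = 0.0052 kg/kg → 0.0052 × 5000 / 9.8 = 2.65 mm
Layer 700–450 hPa: Δp = 250 hPa = 25000 Pa, q̄ = 0.0035 kg/kg → 0.0035 × 25000 / 9.8 = 8.93 mm
Layer 450–200 hPa: Δp = 250 hPa = 25000 Pa, q̄ = 0.00151 kg/kg → 0.00151 × 25000 / 9.8 = 3.85 mm
PW = 20.77 + 22.20 + 2.65 + 8.93 + 3.85 = 58.40 ≈ 58.4 mm.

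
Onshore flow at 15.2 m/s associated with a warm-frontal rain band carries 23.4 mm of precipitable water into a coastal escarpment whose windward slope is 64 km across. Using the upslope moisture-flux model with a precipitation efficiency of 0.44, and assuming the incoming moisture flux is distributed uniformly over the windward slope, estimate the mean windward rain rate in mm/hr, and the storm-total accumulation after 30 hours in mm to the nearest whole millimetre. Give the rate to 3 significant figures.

R ≈ 8.80 mm/hr; total ≈ 264 mm

Incoming column moisture flux per unit ridge length: F = V × PW = 15.2 × 23.4 = 355.68 mm·m/s.
Spread over the 64 km slope with efficiency ε = 0.44: R = ε·F/W = 0.44 × 355.68 / 64000 m = 2.445e-03 mm/s.
R = 2.445e-03 × 3600 = 8.80 mm/hr.
Over 30 h: total = 8.80 × 30 = 264 mm.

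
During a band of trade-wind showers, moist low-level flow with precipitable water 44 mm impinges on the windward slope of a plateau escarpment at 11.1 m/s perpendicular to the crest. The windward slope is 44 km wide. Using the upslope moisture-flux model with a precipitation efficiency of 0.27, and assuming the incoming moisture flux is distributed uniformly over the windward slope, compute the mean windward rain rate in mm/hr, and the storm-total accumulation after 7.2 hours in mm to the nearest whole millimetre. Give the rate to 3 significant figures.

R ≈ 10.8 mm/hr; total ≈ 78 mm

Incoming column moisture flux per unit ridge length: F = V × PW = 11.1 × 44 = 488.4 mm·m/s.
Spread over the 44 km slope with efficiency ε = 0.27: R = ε·F/W = 0.27 × 488.4 / 44000 m = 2.997e-03 mm/s.
R = 2.997e-03 × 3600 = 10.8 mm/hr.
Over 7.2 h: total = 10.8 × 7.2 = 77.76 ≈ 78 mm.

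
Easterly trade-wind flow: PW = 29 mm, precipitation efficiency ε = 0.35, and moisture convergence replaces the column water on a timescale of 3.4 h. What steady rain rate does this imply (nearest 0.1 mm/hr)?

Each overturning extracts ε × PW = 0.35 × 29 = 10.15 mm.
Rate = ε·PW / τ = 10.15 / 3.4 h = 3.0 mm/hr.

R ≈ 3.0 mm/hr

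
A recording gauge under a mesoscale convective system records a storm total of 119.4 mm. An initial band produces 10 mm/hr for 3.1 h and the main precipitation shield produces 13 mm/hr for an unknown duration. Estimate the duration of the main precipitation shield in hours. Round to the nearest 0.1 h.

Known phases: 10 × 3.1 = 31 mm.
Remaining depth = 119.4 − 31 = 88.4 mm.
Duration = 88.4 / 13 = 6.8 h.

duration ≈ 6.8 h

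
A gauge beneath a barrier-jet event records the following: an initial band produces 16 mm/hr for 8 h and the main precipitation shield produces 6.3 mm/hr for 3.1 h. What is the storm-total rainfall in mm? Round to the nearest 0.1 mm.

Total = Σ Rᵢ Δtᵢ = 16 × 8 + 6.3 × 3.1
      = 128 + 19.53 = 147.5 mm.

total ≈ 147.5 mm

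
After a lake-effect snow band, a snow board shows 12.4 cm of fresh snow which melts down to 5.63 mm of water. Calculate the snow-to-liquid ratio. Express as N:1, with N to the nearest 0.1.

ratio ≈ 22.0

Ratio = snow depth / SWE = 124 mm / 5.63 mm = 22.0, i.e. 22.0:1.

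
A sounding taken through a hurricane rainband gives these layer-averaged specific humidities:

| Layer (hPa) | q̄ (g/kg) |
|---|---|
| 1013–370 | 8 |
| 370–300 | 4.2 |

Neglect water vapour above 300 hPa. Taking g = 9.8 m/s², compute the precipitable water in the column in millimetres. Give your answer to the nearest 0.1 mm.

PW ≈ 55.5 mm

Precipitable water is the column-integrated vapour mass per unit area: PW = (1/g) Σ q̄ Δp, with q in kg/kg and Δp in Pa (1 kg/m² of water = 1 mm).
Layer 1013–370 hPa: Δp = 643 hPa = 64300 Pa, q̄ = 0.008 kg/kg → 0.008 × 64300 / 9.8 = 52.49 mm
Layer 370–300 hPa: Δp = 70 hPa = 7000 Pa, q̄ = 0.0042 kg/kg → 0.0042 × 7000 / 9.8 = 3.00 mm
PW = 52.49 + 3.00 = 55.49 ≈ 55.5 mm.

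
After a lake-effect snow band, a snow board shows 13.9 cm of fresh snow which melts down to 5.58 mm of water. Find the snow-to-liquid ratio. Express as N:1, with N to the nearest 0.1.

Ratio = snow depth / SWE = 139 mm / 5.58 mm = 24.9, i.e. 24.9:1.

ratio ≈ 24.9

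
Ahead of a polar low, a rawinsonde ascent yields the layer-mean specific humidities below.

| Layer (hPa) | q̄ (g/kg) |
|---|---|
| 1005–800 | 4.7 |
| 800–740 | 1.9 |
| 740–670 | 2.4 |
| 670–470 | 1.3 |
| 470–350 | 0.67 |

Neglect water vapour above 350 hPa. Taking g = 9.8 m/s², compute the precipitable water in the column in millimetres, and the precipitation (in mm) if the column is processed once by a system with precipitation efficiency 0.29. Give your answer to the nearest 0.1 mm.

PW ≈ 16.2 mm; precipitation ≈ 4.7 mm

Precipitable water is the column-integrated vapour mass per unit area: PW = (1/g) Σ q̄ Δp, with q in kg/kg and Δp in Pa (1 kg/m² of water = 1 mm).
Layer 1005–800 hPa: Δp = 205 hPa = 20500 Pa, q̄ = 0.0047 kg/kg → 0.0047 × 20500 / 9.8 = 9.83 mm
Layer 800–740 hPa: Δp = 60 hPa = 6000 Pa, q̄ = 0.0019 kg/kg → 0.0019 × 6000 / 9.8 = 1.16 mm
Layer 740–670 hPa: Δp = 70 hPa = 7000 Pa, q̄ = 0.0024 kg/kg → 0.0024 × 7000 / 9.8 = 1.71 mm
Layer 670–470 hPa: Δp = 200 hPa = 20000 Pa, q̄ = 0.0013 kg/kg → 0.0013 × 20000 / 9.8 = 2.65 mm
Layer 470–350 hPa: Δp = 120 hPa = 12000 Pa, q̄ = 0.00067 kg/kg → 0.00067 × 12000 / 9.8 = 0.82 mm
PW = 9.83 + 1.16 + 1.71 + 2.65 + 0.82 = 16.17 ≈ 16.2 mm.
Precipitation = ε × PW = 0.29 × 16.2 = 4.7 mm.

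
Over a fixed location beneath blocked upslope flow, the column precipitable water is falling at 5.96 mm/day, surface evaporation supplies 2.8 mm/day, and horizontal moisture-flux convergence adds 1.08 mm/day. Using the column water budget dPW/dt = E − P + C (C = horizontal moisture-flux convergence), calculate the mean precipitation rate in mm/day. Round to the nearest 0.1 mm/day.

P ≈ 9.8 mm/day

dPW/dt = -5.96 mm/day.
P = E + C − dPW/dt = 2.8 + (1.08) − (-5.96) = 9.8 mm/day.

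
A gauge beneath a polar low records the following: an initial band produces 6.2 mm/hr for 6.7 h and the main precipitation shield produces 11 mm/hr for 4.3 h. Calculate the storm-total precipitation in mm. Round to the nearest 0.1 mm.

Total = Σ Rᵢ Δtᵢ = 6.2 × 6.7 + 11 × 4.3
      = 41.54 + 47.3 = 88.8 mm.

total ≈ 88.8 mm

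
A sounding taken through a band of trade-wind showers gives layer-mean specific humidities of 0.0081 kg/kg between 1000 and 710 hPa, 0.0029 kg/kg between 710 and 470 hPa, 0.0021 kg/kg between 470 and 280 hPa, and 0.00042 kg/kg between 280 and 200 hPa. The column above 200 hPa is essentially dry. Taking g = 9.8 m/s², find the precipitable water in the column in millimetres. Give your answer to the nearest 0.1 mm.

Precipitable water is the column-integrated vapour mass per unit area: PW = (1/g) Σ q̄ Δp, with q in kg/kg and Δp in Pa (1 kg/m² of water = 1 mm).
Layer 1000–710 hPa: Δp = 290 hPa = 29000 Pa, q̄ = 0.0081 kg/kg → 0.0081 × 29000 / 9.8 = 23.97 mm
Layer 710–470 hPa: Δp = 240 hPa = 24000 Pa, q̄ = 0.0029 kg/kg → 0.0029 × 24000 / 9.8 = 7.10 mm
Layer 470–280 hPa: Δp = 190 hPa = 19000 Pa, q̄ = 0.0021 kg/kg → 0.0021 × 19000 / 9.8 = 4.07 mm
Layer 280–200 hPa: Δp = 80 hPa = 8000 Pa, q̄ = 0.00042 kg/kg → 0.00042 × 8000 / 9.8 = 0.34 mm
PW = 23.97 + 7.10 + 4.07 + 0.34 = 35.48 ≈ 35.5 mm.

PW ≈ 35.5 mm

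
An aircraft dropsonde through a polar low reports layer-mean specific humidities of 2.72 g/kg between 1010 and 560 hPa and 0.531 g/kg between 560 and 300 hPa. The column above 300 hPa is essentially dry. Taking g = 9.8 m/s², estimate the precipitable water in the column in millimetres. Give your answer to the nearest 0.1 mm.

Precipitable water is the column-integrated vapour mass per unit area: PW = (1/g) Σ q̄ Δp, with q in kg/kg and Δp in Pa (1 kg/m² of water = 1 mm).
Layer 1010–560 hPa: Δp = 450 hPa = 45000 Pa, q̄ = 0.00272 kg/kg → 0.00272 × 45000 / 9.8 = 12.49 mm
Layer 560–300 hPa: Δp = 260 hPa = 26000 Pa, q̄ = 0.000531 kg/kg → 0.000531 × 26000 / 9.8 = 1.41 mm
PW = 12.49 + 1.41 = 13.90 ≈ 13.9 mm.

PW ≈ 13.9 mm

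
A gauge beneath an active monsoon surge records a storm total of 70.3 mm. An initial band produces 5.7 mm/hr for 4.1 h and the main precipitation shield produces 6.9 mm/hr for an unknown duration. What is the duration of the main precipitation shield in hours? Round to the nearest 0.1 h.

duration ≈ 6.8 h

Known phases: 5.7 × 4.1 = 23.37 mm.
Remaining depth = 70.3 − 23.37 = 46.93 mm.
Duration = 46.93 / 6.9 = 6.8 h.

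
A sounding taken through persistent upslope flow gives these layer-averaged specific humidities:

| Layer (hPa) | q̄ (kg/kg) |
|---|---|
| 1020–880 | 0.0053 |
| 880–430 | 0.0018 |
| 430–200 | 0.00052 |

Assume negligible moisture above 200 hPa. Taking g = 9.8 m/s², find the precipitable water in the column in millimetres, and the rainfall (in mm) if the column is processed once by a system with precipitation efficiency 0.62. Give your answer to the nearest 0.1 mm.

PW ≈ 17.1 mm; rainfall ≈ 10.6 mm

Precipitable water is the column-integrated vapour mass per unit area: PW = (1/g) Σ q̄ Δp, with q in kg/kg and Δp in Pa (1 kg/m² of water = 1 mm).
Layer 1020–880 hPa: Δp = 140 hPa = 14000 Pa, q̄ = 0.0053 kg/kg → 0.0053 × 14000 / 9.8 = 7.57 mm
Layer 880–430 hPa: Δp = 450 hPa = 45000 Pa, q̄ = 0.0018 kg/kg → 0.0018 × 45000 / 9.8 = 8.27 mm
Layer 430–200 hPa: Δp = 230 hPa = 23000 Pa, q̄ = 0.00052 kg/kg → 0.00052 × 23000 / 9.8 = 1.22 mm
PW = 7.57 + 8.27 + 1.22 = 17.06 ≈ 17.1 mm.
Rainfall = ε × PW = 0.62 × 17.1 = 10.6 mm.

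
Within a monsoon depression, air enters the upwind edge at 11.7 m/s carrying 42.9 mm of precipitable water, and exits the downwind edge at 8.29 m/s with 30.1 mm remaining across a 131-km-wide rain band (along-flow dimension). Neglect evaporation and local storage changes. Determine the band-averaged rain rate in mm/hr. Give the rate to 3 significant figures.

R ≈ 6.94 mm/hr

Column moisture flux per unit crosswind length is F = V × PW.
Inflow: F_in = 11.7 × 42.9 = 501.93 mm·m/s
Outflow: F_out = 8.29 × 30.1 = 249.529 mm·m/s
Steady-state rate R = (F_in − F_out)/L = (501.93 − 249.529) / 131000 m = 1.927e-03 mm/s.
R = 1.927e-03 × 3600 = 6.94 mm/hr.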